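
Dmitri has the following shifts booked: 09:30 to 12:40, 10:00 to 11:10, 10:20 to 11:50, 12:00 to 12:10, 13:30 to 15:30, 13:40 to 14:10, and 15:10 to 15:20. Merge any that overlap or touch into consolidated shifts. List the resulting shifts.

10:00–11:10 overlaps/touches 09:30–12:40 → extend to 09:30–12:40.
10:20–11:50 overlaps/touches 09:30–12:40 → extend to 09:30–12:40.
12:00–12:10 overlaps/touches 09:30–12:40 → extend to 09:30–12:40.
13:30–15:30 is disjoint → start new block.
13:40–14:10 overlaps/touches 13:30–15:30 → extend to 13:30–15:30.
15:10–15:20 overlaps/touches 13:30–15:30 → extend to 13:30–15:30.

09:30–12:40, 13:30–15:30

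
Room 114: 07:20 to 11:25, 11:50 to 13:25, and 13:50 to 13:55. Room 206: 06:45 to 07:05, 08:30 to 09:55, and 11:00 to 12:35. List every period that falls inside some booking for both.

08:30–09:55, 11:00–11:25, 11:50–12:35

07:20–11:25 meets the second set on 08:30–09:55, 11:00–11:25.
11:50–13:25 meets the second set on 11:50–12:35.
13:50–13:55: no overlap with the second set.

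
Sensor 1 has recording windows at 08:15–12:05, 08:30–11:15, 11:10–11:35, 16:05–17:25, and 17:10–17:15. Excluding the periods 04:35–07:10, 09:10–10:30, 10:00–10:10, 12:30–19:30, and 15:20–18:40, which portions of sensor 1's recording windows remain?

08:15–09:10, 10:30–12:05

Merge the first list: 08:15–12:05, 16:05–17:25.
Merge the second list: 04:35–07:10, 09:10–10:30, 12:30–19:30.
08:15–12:05 with B removed leaves 08:15–09:10, 10:30–12:05.
16:05–17:25 lies entirely inside B → drops out.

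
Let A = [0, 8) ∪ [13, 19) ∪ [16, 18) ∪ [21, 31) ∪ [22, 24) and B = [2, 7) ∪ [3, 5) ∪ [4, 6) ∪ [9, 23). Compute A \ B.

Merge the first list: [0, 8), [13, 19), [21, 31).
Merge the second list: [2, 7), [9, 23).
[0, 8) with B removed leaves [0, 2), [7, 8).
[13, 19) lies entirely inside B → drops out.
[21, 31) with B removed leaves [23, 31).

[0, 2) ∪ [7, 8) ∪ [23, 31)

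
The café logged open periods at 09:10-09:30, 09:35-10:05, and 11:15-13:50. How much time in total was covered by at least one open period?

Merged: 09:10-09:30, 09:35-10:05, 11:15-13:50.
Lengths: 20 min + 30 min + 2 h 35 min = 3 h 25 min.

3 h 25 min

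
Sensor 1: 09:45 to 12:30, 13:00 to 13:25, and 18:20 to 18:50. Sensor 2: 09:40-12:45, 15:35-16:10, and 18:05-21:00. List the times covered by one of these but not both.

09:40–09:45, 12:30–12:45, 13:00–13:25, 15:35–16:10, 18:05–18:20, 18:50–21:00

A but not B: 13:00–13:25.
B but not A: 09:40–09:45, 12:30–12:45, 15:35–16:10, 18:05–18:20, 18:50–21:00.
Combining gives A △ B.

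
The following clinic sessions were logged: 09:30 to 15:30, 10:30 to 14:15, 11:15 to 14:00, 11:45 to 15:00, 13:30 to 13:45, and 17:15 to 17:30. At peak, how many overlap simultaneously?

Sweep endpoints in order; track running count of active intervals.
Peak of 5 reached at 13:30.

5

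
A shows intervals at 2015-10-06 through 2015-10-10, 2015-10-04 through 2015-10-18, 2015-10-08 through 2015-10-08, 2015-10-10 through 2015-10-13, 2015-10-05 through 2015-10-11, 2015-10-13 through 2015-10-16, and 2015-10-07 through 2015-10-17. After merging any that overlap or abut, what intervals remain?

Sort by start: 2015-10-04 through 2015-10-18, 2015-10-05 through 2015-10-11, 2015-10-06 through 2015-10-10, 2015-10-07 through 2015-10-17, 2015-10-08 through 2015-10-08, 2015-10-10 through 2015-10-13, 2015-10-13 through 2015-10-16.
2015-10-05 through 2015-10-11 overlaps/touches 2015-10-04 through 2015-10-18 → extend to 2015-10-04 through 2015-10-18.
2015-10-06 through 2015-10-10 overlaps/touches 2015-10-04 through 2015-10-18 → extend to 2015-10-04 through 2015-10-18.
2015-10-07 through 2015-10-17 overlaps/touches 2015-10-04 through 2015-10-18 → extend to 2015-10-04 through 2015-10-18.
2015-10-08 through 2015-10-08 overlaps/touches 2015-10-04 through 2015-10-18 → extend to 2015-10-04 through 2015-10-18.
2015-10-10 through 2015-10-13 overlaps/touches 2015-10-04 through 2015-10-18 → extend to 2015-10-04 through 2015-10-18.
2015-10-13 through 2015-10-16 overlaps/touches 2015-10-04 through 2015-10-18 → extend to 2015-10-04 through 2015-10-18.

2015-10-04 through 2015-10-18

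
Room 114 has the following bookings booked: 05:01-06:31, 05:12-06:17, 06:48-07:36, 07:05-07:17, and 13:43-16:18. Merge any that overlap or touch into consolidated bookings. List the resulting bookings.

05:01–06:31, 06:48–07:36, 13:43–16:18

05:12–06:17 overlaps/touches 05:01–06:31 → extend to 05:01–06:31.
06:48–07:36 is disjoint → start new block.
07:05–07:17 overlaps/touches 06:48–07:36 → extend to 06:48–07:36.
13:43–16:18 is disjoint → start new block.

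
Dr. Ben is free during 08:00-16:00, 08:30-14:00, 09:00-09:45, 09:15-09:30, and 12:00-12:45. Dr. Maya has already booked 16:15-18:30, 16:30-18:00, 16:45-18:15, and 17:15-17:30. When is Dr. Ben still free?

08:00–16:00

A, merged: 08:00–16:00.
B, merged: 16:15–18:30.
08:00–16:00 is untouched.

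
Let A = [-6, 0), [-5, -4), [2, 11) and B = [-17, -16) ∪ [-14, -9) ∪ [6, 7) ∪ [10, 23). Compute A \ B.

Merge the first list: [-6, 0), [2, 11).
[-6, 0): no B overlap → unchanged.
[2, 11) minus B → [2, 6), [7, 10).

[-6, 0) ∪ [2, 6) ∪ [7, 10)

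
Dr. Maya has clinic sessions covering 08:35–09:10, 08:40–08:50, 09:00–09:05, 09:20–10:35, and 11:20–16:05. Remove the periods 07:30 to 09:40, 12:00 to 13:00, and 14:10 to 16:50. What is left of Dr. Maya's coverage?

09:40–10:35, 11:20–12:00, 13:00–14:10

First set merges to 08:35–09:10, 09:20–10:35, 11:20–16:05.
08:35–09:10: entirely removed.
09:20–10:35 \ B = 09:40–10:35.
11:20–16:05 \ B = 11:20–12:00, 13:00–14:10.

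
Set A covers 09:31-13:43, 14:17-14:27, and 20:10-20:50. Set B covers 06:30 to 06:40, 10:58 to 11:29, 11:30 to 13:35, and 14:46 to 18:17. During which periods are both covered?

10:58-11:29, 11:30-13:35

09:31-13:43 ∩ B → 10:58-11:29, 11:30-13:35.
14:17-14:27 meets no B interval.
20:10-20:50 meets no B interval.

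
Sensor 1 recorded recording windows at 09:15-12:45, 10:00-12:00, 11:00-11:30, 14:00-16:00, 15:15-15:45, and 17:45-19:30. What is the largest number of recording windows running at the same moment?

Sweep endpoints in order; track running count of active intervals.
Peak of 3 reached at 11:00.

3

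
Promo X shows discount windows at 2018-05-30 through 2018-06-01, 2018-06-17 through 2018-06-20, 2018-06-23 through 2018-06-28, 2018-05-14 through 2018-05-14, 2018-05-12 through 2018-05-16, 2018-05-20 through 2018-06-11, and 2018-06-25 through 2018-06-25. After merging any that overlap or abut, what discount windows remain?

2018-05-12 through 2018-05-16, 2018-05-20 through 2018-06-11, 2018-06-17 through 2018-06-20, 2018-06-23 through 2018-06-28

Sort by start: 2018-05-12 through 2018-05-16, 2018-05-14 through 2018-05-14, 2018-05-20 through 2018-06-11, 2018-05-30 through 2018-06-01, 2018-06-17 through 2018-06-20, 2018-06-23 through 2018-06-28, 2018-06-25 through 2018-06-25.
2018-05-14 through 2018-05-14 overlaps/touches 2018-05-12 through 2018-05-16 → extend to 2018-05-12 through 2018-05-16.
2018-05-20 through 2018-06-11 is disjoint → start new block.
2018-05-30 through 2018-06-01 overlaps/touches 2018-05-20 through 2018-06-11 → extend to 2018-05-20 through 2018-06-11.
2018-06-17 through 2018-06-20 is disjoint → start new block.
2018-06-23 through 2018-06-28 is disjoint → start new block.
2018-06-25 through 2018-06-25 overlaps/touches 2018-06-23 through 2018-06-28 → extend to 2018-06-23 through 2018-06-28.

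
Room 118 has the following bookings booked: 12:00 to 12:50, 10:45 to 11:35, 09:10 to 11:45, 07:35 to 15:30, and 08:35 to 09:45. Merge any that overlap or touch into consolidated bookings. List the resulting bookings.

07:35-15:30

Sort by start: 07:35-15:30, 08:35-09:45, 09:10-11:45, 10:45-11:35, 12:00-12:50.
08:35-09:45 overlaps/touches 07:35-15:30 → extend to 07:35-15:30.
09:10-11:45 overlaps/touches 07:35-15:30 → extend to 07:35-15:30.
10:45-11:35 overlaps/touches 07:35-15:30 → extend to 07:35-15:30.
12:00-12:50 overlaps/touches 07:35-15:30 → extend to 07:35-15:30.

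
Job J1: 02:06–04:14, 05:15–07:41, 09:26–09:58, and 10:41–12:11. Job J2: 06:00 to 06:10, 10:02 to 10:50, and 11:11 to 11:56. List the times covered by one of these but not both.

A \ B = 02:06–04:14, 05:15–06:00, 06:10–07:41, 09:26–09:58, 10:50–11:11, 11:56–12:11.
B \ A = 10:02–10:41.
Union of the two gives the symmetric difference.

02:06–04:14, 05:15–06:00, 06:10–07:41, 09:26–09:58, 10:02–10:41, 10:50–11:11, 11:56–12:11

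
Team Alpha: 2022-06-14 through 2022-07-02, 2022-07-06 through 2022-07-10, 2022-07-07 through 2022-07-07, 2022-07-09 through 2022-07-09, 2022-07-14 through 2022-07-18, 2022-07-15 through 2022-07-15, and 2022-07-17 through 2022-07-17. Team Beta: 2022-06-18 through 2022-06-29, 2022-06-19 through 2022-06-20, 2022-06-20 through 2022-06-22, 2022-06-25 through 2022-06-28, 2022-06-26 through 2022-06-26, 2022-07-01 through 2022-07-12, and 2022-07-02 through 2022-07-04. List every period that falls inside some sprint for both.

A, merged: 2022-06-14 through 2022-07-02, 2022-07-06 through 2022-07-10, 2022-07-14 through 2022-07-18.
B, merged: 2022-06-18 through 2022-06-29, 2022-07-01 through 2022-07-12.
2022-06-14 through 2022-07-02 meets the second set on 2022-06-18 through 2022-06-29, 2022-07-01 through 2022-07-02.
2022-07-06 through 2022-07-10 meets the second set on 2022-07-06 through 2022-07-10.
2022-07-14 through 2022-07-18: no overlap with the second set.

2022-06-18 through 2022-06-29, 2022-07-01 through 2022-07-02, 2022-07-06 through 2022-07-10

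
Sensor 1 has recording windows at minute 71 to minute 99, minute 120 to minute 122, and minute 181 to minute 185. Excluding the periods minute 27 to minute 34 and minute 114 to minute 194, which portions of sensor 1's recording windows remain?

minute 71 to minute 99

minute 71 to minute 99 is untouched.
minute 120 to minute 122 lies entirely inside B → drops out.
minute 181 to minute 185 lies entirely inside B → drops out.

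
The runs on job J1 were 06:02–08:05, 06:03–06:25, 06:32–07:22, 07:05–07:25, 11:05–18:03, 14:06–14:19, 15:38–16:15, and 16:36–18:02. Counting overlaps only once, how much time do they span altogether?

Merged: 06:02-08:05, 11:05-18:03.
Lengths: 2 h 3 min + 6 h 58 min = 9 h 1 min.

9 h 1 min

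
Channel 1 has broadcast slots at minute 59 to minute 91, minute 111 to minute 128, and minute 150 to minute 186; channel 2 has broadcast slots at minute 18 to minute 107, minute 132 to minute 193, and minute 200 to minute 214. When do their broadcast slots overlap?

minute 59 to minute 91, minute 150 to minute 186

minute 59 to minute 91 meets the second set on minute 59 to minute 91.
minute 111 to minute 128: no overlap with the second set.
minute 150 to minute 186 meets the second set on minute 150 to minute 186.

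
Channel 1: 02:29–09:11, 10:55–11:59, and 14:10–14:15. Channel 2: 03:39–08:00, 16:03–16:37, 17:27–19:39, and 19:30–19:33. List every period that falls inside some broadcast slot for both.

03:39–08:00

Second set merges to 03:39–08:00, 16:03–16:37, 17:27–19:39.
02:29–09:11 meets the second set on 03:39–08:00.
10:55–11:59: no overlap with the second set.
14:10–14:15: no overlap with the second set.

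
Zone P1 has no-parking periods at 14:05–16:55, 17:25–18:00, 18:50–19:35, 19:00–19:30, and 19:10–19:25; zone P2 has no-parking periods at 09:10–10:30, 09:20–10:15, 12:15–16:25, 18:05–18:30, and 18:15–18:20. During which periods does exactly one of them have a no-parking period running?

A, merged: 14:05–16:55, 17:25–18:00, 18:50–19:35.
B, merged: 09:10–10:30, 12:15–16:25, 18:05–18:30.
A but not B: 16:25–16:55, 17:25–18:00, 18:50–19:35.
B but not A: 09:10–10:30, 12:15–14:05, 18:05–18:30.
Combining gives A △ B.

09:10–10:30, 12:15–14:05, 16:25–16:55, 17:25–18:00, 18:05–18:30, 18:50–19:35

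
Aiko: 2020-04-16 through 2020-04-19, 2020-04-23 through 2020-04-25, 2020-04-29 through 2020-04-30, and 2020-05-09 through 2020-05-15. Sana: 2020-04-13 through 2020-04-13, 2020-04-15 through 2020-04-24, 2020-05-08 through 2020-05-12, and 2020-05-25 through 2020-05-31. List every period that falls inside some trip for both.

2020-04-16 through 2020-04-19, 2020-04-23 through 2020-04-24, 2020-05-09 through 2020-05-12

2020-04-16 through 2020-04-19 overlaps B on 2020-04-16 through 2020-04-19.
2020-04-23 through 2020-04-25 overlaps B on 2020-04-23 through 2020-04-24.
2020-04-29 through 2020-04-30 falls entirely outside B.
2020-05-09 through 2020-05-15 overlaps B on 2020-05-09 through 2020-05-12.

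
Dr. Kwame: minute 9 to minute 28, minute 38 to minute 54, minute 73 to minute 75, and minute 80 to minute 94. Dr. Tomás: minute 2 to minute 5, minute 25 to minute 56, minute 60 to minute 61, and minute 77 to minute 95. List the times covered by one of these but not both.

Only in the first: minute 9 to minute 25, minute 73 to minute 75.
Only in the second: minute 2 to minute 5, minute 28 to minute 38, minute 54 to minute 56, minute 60 to minute 61, minute 77 to minute 80, minute 94 to minute 95.
Together these are the periods covered by exactly one.

minute 2 to minute 5, minute 9 to minute 25, minute 28 to minute 38, minute 54 to minute 56, minute 60 to minute 61, minute 73 to minute 75, minute 77 to minute 80, minute 94 to minute 95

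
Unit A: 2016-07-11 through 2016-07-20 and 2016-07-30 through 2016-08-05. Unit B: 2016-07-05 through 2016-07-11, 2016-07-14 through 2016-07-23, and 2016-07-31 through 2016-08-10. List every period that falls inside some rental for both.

2016-07-11 through 2016-07-11, 2016-07-14 through 2016-07-20, 2016-07-31 through 2016-08-05

2016-07-11 through 2016-07-20 ∩ B → 2016-07-11 through 2016-07-11, 2016-07-14 through 2016-07-20.
2016-07-30 through 2016-08-05 ∩ B → 2016-07-31 through 2016-08-05.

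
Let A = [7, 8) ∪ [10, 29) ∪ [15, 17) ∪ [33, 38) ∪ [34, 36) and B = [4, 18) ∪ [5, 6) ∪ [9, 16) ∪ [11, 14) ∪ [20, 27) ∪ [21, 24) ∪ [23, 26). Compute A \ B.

[18, 20) ∪ [27, 29) ∪ [33, 38)

First set merges to [7, 8), [10, 29), [33, 38).
Second set merges to [4, 18), [20, 27).
[7, 8): entirely removed.
[10, 29) \ B = [18, 20), [27, 29).
[33, 38): nothing removed.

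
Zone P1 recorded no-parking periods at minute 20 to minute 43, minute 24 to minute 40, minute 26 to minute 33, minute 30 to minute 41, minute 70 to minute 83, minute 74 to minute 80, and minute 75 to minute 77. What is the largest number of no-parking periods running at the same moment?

Walk the sorted start/end points keeping a running depth.
The depth first hits 4 at minute 30.

4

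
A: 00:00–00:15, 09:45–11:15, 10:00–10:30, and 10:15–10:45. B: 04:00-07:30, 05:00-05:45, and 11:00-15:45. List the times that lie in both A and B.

A, merged: 00:00–00:15, 09:45–11:15.
B, merged: 04:00–07:30, 11:00–15:45.
00:00–00:15 falls entirely outside B.
09:45–11:15 overlaps B on 11:00–11:15.

11:00–11:15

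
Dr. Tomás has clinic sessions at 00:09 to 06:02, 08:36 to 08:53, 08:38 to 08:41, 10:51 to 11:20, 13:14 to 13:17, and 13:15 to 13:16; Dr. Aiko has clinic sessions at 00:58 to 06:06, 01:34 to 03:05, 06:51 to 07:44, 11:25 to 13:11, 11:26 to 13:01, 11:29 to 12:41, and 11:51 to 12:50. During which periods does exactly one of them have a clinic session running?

Merge the first list: 00:09–06:02, 08:36–08:53, 10:51–11:20, 13:14–13:17.
Merge the second list: 00:58–06:06, 06:51–07:44, 11:25–13:11.
Only in the first: 00:09–00:58, 08:36–08:53, 10:51–11:20, 13:14–13:17.
Only in the second: 06:02–06:06, 06:51–07:44, 11:25–13:11.
Together these are the periods covered by exactly one.

00:09–00:58, 06:02–06:06, 06:51–07:44, 08:36–08:53, 10:51–11:20, 11:25–13:11, 13:14–13:17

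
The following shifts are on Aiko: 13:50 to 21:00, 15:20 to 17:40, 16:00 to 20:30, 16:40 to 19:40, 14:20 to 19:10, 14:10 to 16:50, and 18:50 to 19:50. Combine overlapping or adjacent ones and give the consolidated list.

13:50–21:00

Sort by start: 13:50–21:00, 14:10–16:50, 14:20–19:10, 15:20–17:40, 16:00–20:30, 16:40–19:40, 18:50–19:50.
14:10–16:50 overlaps/touches 13:50–21:00 → extend to 13:50–21:00.
14:20–19:10 overlaps/touches 13:50–21:00 → extend to 13:50–21:00.
15:20–17:40 overlaps/touches 13:50–21:00 → extend to 13:50–21:00.
16:00–20:30 overlaps/touches 13:50–21:00 → extend to 13:50–21:00.
16:40–19:40 overlaps/touches 13:50–21:00 → extend to 13:50–21:00.
18:50–19:50 overlaps/touches 13:50–21:00 → extend to 13:50–21:00.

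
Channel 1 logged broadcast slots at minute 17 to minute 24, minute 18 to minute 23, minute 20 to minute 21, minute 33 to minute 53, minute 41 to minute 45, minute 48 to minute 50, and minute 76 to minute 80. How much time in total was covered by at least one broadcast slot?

Merged: minute 17 to minute 24, minute 33 to minute 53, minute 76 to minute 80.
Lengths: 7 minutes + 20 minutes + 4 minutes = 31 minutes.

31 minutes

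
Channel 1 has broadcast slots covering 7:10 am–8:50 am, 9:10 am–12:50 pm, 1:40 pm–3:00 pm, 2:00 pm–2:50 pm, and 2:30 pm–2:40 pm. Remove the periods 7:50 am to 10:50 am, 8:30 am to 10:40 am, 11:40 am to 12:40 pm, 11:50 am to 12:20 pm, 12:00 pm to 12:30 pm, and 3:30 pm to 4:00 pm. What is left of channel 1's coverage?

7:10 am-7:50 am, 10:50 am-11:40 am, 12:40 pm-12:50 pm, 1:40 pm-3:00 pm

A, merged: 7:10 am-8:50 am, 9:10 am-12:50 pm, 1:40 pm-3:00 pm.
B, merged: 7:50 am-10:50 am, 11:40 am-12:40 pm, 3:30 pm-4:00 pm.
7:10 am-8:50 am \ B = 7:10 am-7:50 am.
9:10 am-12:50 pm \ B = 10:50 am-11:40 am, 12:40 pm-12:50 pm.
1:40 pm-3:00 pm: nothing removed.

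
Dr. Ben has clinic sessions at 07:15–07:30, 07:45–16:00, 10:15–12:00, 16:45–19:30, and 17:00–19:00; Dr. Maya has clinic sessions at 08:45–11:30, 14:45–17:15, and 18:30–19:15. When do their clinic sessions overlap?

Merge the first list: 07:15–07:30, 07:45–16:00, 16:45–19:30.
07:15–07:30 meets no B interval.
07:45–16:00 ∩ B → 08:45–11:30, 14:45–16:00.
16:45–19:30 ∩ B → 16:45–17:15, 18:30–19:15.

08:45–11:30, 14:45–16:00, 16:45–17:15, 18:30–19:15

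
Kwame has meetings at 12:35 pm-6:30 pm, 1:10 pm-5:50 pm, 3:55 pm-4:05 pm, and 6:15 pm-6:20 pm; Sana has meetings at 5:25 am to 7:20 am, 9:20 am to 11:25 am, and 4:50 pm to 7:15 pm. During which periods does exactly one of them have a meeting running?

5:25 am-7:20 am, 9:20 am-11:25 am, 12:35 pm-4:50 pm, 6:30 pm-7:15 pm

First set merges to 12:35 pm-6:30 pm.
Only in the first: 12:35 pm-4:50 pm.
Only in the second: 5:25 am-7:20 am, 9:20 am-11:25 am, 6:30 pm-7:15 pm.
Together these are the periods covered by exactly one.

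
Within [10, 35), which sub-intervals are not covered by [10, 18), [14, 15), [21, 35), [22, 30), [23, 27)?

The merged coverage is [10, 18), [21, 35).
Uncovered inside [10, 35): [18, 21).

[18, 21)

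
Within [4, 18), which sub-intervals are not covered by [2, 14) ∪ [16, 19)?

[14, 16)

After merging, the occupied span is [2, 14), [16, 19).
Complement within [4, 18): [14, 16).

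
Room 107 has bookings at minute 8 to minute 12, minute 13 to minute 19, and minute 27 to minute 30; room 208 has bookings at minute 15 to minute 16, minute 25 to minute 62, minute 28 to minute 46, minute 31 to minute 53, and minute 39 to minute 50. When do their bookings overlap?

Second set merges to minute 15 to minute 16, minute 25 to minute 62.
minute 8 to minute 12: no overlap with the second set.
minute 13 to minute 19 meets the second set on minute 15 to minute 16.
minute 27 to minute 30 meets the second set on minute 27 to minute 30.

minute 15 to minute 16, minute 27 to minute 30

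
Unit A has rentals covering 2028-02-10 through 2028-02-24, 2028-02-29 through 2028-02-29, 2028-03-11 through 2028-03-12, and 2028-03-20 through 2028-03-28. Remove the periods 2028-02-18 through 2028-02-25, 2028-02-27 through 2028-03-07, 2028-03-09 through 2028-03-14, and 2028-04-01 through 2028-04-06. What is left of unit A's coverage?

2028-02-10 through 2028-02-24 \ B = 2028-02-10 through 2028-02-17.
2028-02-29 through 2028-02-29: entirely removed.
2028-03-11 through 2028-03-12: entirely removed.
2028-03-20 through 2028-03-28: nothing removed.

2028-02-10 through 2028-02-17, 2028-03-20 through 2028-03-28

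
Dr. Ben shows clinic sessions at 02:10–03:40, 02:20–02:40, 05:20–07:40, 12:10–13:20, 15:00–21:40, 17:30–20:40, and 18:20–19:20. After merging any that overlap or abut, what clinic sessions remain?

02:10–03:40, 05:20–07:40, 12:10–13:20, 15:00–21:40

02:20–02:40 overlaps/touches 02:10–03:40 → extend to 02:10–03:40.
05:20–07:40 is disjoint → start new block.
12:10–13:20 is disjoint → start new block.
15:00–21:40 is disjoint → start new block.
17:30–20:40 overlaps/touches 15:00–21:40 → extend to 15:00–21:40.
18:20–19:20 overlaps/touches 15:00–21:40 → extend to 15:00–21:40.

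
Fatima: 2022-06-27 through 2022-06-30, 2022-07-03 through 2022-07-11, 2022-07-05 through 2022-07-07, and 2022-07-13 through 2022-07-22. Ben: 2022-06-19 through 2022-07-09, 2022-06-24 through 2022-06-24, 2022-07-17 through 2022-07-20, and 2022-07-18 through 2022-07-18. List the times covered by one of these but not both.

First set merges to 2022-06-27 through 2022-06-30, 2022-07-03 through 2022-07-11, 2022-07-13 through 2022-07-22.
Second set merges to 2022-06-19 through 2022-07-09, 2022-07-17 through 2022-07-20.
A but not B: 2022-07-10 through 2022-07-11, 2022-07-13 through 2022-07-16, 2022-07-21 through 2022-07-22.
B but not A: 2022-06-19 through 2022-06-26, 2022-07-01 through 2022-07-02.
Combining gives A △ B.

2022-06-19 through 2022-06-26, 2022-07-01 through 2022-07-02, 2022-07-10 through 2022-07-11, 2022-07-13 through 2022-07-16, 2022-07-21 through 2022-07-22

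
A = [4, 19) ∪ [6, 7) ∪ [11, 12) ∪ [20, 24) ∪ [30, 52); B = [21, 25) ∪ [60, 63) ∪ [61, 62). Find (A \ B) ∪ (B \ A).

[4, 19) ∪ [20, 21) ∪ [24, 25) ∪ [30, 52) ∪ [60, 63)

Merge the first list: [4, 19), [20, 24), [30, 52).
Merge the second list: [21, 25), [60, 63).
A but not B: [4, 19), [20, 21), [30, 52).
B but not A: [24, 25), [60, 63).
Combining gives A △ B.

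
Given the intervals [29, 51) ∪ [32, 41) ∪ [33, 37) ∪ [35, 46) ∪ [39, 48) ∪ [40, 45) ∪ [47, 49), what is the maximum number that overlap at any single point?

Walk the sorted start/end points keeping a running depth.
The depth first hits 5 at 40.

5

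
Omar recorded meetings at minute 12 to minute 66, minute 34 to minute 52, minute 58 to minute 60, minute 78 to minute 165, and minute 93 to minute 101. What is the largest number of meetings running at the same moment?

Sweep endpoints in order; track running count of active intervals.
Peak of 2 reached at minute 34.

2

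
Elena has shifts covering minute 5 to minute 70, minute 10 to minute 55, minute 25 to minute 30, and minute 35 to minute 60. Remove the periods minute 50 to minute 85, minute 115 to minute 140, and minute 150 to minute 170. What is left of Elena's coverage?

minute 5 to minute 50

Merge the first list: minute 5 to minute 70.
minute 5 to minute 70 minus B → minute 5 to minute 50.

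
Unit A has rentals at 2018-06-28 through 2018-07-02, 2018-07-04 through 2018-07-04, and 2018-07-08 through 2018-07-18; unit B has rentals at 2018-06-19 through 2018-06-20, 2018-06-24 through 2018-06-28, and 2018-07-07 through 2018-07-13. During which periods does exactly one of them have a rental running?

2018-06-19 through 2018-06-20, 2018-06-24 through 2018-06-27, 2018-06-29 through 2018-07-02, 2018-07-04 through 2018-07-04, 2018-07-07 through 2018-07-07, 2018-07-14 through 2018-07-18

A but not B: 2018-06-29 through 2018-07-02, 2018-07-04 through 2018-07-04, 2018-07-14 through 2018-07-18.
B but not A: 2018-06-19 through 2018-06-20, 2018-06-24 through 2018-06-27, 2018-07-07 through 2018-07-07.
Combining gives A △ B.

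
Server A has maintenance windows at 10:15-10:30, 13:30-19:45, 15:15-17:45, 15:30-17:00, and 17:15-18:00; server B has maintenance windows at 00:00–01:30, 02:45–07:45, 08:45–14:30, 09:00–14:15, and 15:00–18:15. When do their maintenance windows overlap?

10:15-10:30, 13:30-14:30, 15:00-18:15

A, merged: 10:15-10:30, 13:30-19:45.
B, merged: 00:00-01:30, 02:45-07:45, 08:45-14:30, 15:00-18:15.
10:15-10:30 meets the second set on 10:15-10:30.
13:30-19:45 meets the second set on 13:30-14:30, 15:00-18:15.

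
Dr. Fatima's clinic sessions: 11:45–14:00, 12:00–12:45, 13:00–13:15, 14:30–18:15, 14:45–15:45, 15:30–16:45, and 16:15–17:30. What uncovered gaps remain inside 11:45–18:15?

14:00–14:30

After merging, the occupied span is 11:45–14:00, 14:30–18:15.
Uncovered inside 11:45–18:15: 14:00–14:30.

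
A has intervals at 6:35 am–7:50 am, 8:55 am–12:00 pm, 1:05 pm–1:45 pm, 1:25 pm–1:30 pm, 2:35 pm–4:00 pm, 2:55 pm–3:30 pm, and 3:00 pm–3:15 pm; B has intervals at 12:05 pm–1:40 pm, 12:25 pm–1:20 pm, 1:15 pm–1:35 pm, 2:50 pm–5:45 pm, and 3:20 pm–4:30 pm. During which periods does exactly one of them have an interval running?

6:35 am–7:50 am, 8:55 am–12:00 pm, 12:05 pm–1:05 pm, 1:40 pm–1:45 pm, 2:35 pm–2:50 pm, 4:00 pm–5:45 pm

Merge the first list: 6:35 am–7:50 am, 8:55 am–12:00 pm, 1:05 pm–1:45 pm, 2:35 pm–4:00 pm.
Merge the second list: 12:05 pm–1:40 pm, 2:50 pm–5:45 pm.
Only in the first: 6:35 am–7:50 am, 8:55 am–12:00 pm, 1:40 pm–1:45 pm, 2:35 pm–2:50 pm.
Only in the second: 12:05 pm–1:05 pm, 4:00 pm–5:45 pm.
Together these are the periods covered by exactly one.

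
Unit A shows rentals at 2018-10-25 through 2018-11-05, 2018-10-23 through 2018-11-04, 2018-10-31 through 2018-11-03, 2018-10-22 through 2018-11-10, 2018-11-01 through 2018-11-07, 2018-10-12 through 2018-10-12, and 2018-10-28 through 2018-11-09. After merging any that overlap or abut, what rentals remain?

Sort by start: 2018-10-12 through 2018-10-12, 2018-10-22 through 2018-11-10, 2018-10-23 through 2018-11-04, 2018-10-25 through 2018-11-05, 2018-10-28 through 2018-11-09, 2018-10-31 through 2018-11-03, 2018-11-01 through 2018-11-07.
2018-10-22 through 2018-11-10 is disjoint → start new block.
2018-10-23 through 2018-11-04 overlaps/touches 2018-10-22 through 2018-11-10 → extend to 2018-10-22 through 2018-11-10.
2018-10-25 through 2018-11-05 overlaps/touches 2018-10-22 through 2018-11-10 → extend to 2018-10-22 through 2018-11-10.
2018-10-28 through 2018-11-09 overlaps/touches 2018-10-22 through 2018-11-10 → extend to 2018-10-22 through 2018-11-10.
2018-10-31 through 2018-11-03 overlaps/touches 2018-10-22 through 2018-11-10 → extend to 2018-10-22 through 2018-11-10.
2018-11-01 through 2018-11-07 overlaps/touches 2018-10-22 through 2018-11-10 → extend to 2018-10-22 through 2018-11-10.

2018-10-12 through 2018-10-12, 2018-10-22 through 2018-11-10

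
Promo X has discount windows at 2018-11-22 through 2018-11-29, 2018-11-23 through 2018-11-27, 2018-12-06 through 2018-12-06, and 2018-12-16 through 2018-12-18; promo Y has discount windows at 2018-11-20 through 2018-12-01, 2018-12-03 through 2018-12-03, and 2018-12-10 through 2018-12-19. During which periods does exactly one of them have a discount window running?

2018-11-20 through 2018-11-21, 2018-11-30 through 2018-12-01, 2018-12-03 through 2018-12-03, 2018-12-06 through 2018-12-06, 2018-12-10 through 2018-12-15, 2018-12-19 through 2018-12-19

Merge the first list: 2018-11-22 through 2018-11-29, 2018-12-06 through 2018-12-06, 2018-12-16 through 2018-12-18.
A but not B: 2018-12-06 through 2018-12-06.
B but not A: 2018-11-20 through 2018-11-21, 2018-11-30 through 2018-12-01, 2018-12-03 through 2018-12-03, 2018-12-10 through 2018-12-15, 2018-12-19 through 2018-12-19.
Combining gives A △ B.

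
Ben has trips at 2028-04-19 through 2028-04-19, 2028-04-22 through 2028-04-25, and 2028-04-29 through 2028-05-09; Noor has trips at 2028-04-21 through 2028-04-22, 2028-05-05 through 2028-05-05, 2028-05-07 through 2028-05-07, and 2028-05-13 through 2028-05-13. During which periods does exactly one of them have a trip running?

2028-04-19 through 2028-04-19, 2028-04-21 through 2028-04-21, 2028-04-23 through 2028-04-25, 2028-04-29 through 2028-05-04, 2028-05-06 through 2028-05-06, 2028-05-08 through 2028-05-09, 2028-05-13 through 2028-05-13

Only in the first: 2028-04-19 through 2028-04-19, 2028-04-23 through 2028-04-25, 2028-04-29 through 2028-05-04, 2028-05-06 through 2028-05-06, 2028-05-08 through 2028-05-09.
Only in the second: 2028-04-21 through 2028-04-21, 2028-05-13 through 2028-05-13.
Together these are the periods covered by exactly one.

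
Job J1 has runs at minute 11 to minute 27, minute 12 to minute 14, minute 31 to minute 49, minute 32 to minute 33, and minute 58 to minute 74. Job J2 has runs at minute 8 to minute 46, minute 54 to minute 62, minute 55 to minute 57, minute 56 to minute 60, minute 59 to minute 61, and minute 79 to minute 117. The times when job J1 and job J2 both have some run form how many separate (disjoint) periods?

Merge the first list: minute 11 to minute 27, minute 31 to minute 49, minute 58 to minute 74.
Merge the second list: minute 8 to minute 46, minute 54 to minute 62, minute 79 to minute 117.
A ∩ B = minute 11 to minute 27, minute 31 to minute 46, minute 58 to minute 62.
That is 3 disjoint pieces.

3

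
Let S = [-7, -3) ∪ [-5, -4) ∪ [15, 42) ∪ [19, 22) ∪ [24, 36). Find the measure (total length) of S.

31

Merged: [-7, -3), [15, 42).
Lengths: 4 + 27 = 31.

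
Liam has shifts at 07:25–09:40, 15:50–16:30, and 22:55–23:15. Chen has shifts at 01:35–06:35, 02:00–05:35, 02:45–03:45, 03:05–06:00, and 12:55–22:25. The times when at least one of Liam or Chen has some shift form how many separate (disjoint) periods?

4

B, merged: 01:35–06:35, 12:55–22:25.
A ∪ B = 01:35–06:35, 07:25–09:40, 12:55–22:25, 22:55–23:15.
That is 4 disjoint pieces.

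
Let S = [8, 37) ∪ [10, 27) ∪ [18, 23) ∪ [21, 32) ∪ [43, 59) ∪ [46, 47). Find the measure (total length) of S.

45

Merged: [8, 37), [43, 59).
Lengths: 29 + 16 = 45.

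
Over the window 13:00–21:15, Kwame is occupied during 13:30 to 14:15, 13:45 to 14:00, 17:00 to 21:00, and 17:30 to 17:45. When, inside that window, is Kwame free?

Covered (merged): 13:30-14:15, 17:00-21:00.
Gaps within 13:00-21:15: 13:00-13:30, 14:15-17:00, 21:00-21:15.

13:00-13:30, 14:15-17:00, 21:00-21:15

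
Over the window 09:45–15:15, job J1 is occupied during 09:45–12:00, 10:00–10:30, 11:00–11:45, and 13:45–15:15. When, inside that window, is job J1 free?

12:00-13:45

After merging, the occupied span is 09:45-12:00, 13:45-15:15.
Gaps within 09:45-15:15: 12:00-13:45.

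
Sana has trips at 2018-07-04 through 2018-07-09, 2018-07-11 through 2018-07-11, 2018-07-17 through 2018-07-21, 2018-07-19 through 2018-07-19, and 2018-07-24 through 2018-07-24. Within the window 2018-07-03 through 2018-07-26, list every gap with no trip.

2018-07-03 through 2018-07-03, 2018-07-10 through 2018-07-10, 2018-07-12 through 2018-07-16, 2018-07-22 through 2018-07-23, 2018-07-25 through 2018-07-26

The merged coverage is 2018-07-04 through 2018-07-09, 2018-07-11 through 2018-07-11, 2018-07-17 through 2018-07-21, 2018-07-24 through 2018-07-24.
Gaps within 2018-07-03 through 2018-07-26: 2018-07-03 through 2018-07-03, 2018-07-10 through 2018-07-10, 2018-07-12 through 2018-07-16, 2018-07-22 through 2018-07-23, 2018-07-25 through 2018-07-26.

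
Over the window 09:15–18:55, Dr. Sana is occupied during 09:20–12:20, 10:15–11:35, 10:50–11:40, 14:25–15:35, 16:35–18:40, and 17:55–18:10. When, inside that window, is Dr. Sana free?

09:15-09:20, 12:20-14:25, 15:35-16:35, 18:40-18:55

After merging, the occupied span is 09:20-12:20, 14:25-15:35, 16:35-18:40.
Complement within 09:15-18:55: 09:15-09:20, 12:20-14:25, 15:35-16:35, 18:40-18:55.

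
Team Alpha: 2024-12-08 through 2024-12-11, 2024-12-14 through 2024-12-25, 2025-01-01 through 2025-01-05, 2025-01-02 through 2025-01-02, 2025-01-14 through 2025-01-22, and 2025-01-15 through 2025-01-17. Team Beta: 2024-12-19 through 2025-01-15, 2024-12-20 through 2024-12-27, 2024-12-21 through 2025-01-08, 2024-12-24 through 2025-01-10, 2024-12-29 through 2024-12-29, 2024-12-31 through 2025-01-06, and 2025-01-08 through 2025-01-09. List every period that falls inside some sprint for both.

First set merges to 2024-12-08 through 2024-12-11, 2024-12-14 through 2024-12-25, 2025-01-01 through 2025-01-05, 2025-01-14 through 2025-01-22.
Second set merges to 2024-12-19 through 2025-01-15.
2024-12-08 through 2024-12-11 falls entirely outside B.
2024-12-14 through 2024-12-25 overlaps B on 2024-12-19 through 2024-12-25.
2025-01-01 through 2025-01-05 overlaps B on 2025-01-01 through 2025-01-05.
2025-01-14 through 2025-01-22 overlaps B on 2025-01-14 through 2025-01-15.

2024-12-19 through 2024-12-25, 2025-01-01 through 2025-01-05, 2025-01-14 through 2025-01-15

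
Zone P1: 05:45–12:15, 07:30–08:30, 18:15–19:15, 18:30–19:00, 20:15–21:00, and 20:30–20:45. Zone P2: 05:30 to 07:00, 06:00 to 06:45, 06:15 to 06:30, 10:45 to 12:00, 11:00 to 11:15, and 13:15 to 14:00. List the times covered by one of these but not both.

05:30–05:45, 07:00–10:45, 12:00–12:15, 13:15–14:00, 18:15–19:15, 20:15–21:00

Merge the first list: 05:45–12:15, 18:15–19:15, 20:15–21:00.
Merge the second list: 05:30–07:00, 10:45–12:00, 13:15–14:00.
Only in the first: 07:00–10:45, 12:00–12:15, 18:15–19:15, 20:15–21:00.
Only in the second: 05:30–05:45, 13:15–14:00.
Together these are the periods covered by exactly one.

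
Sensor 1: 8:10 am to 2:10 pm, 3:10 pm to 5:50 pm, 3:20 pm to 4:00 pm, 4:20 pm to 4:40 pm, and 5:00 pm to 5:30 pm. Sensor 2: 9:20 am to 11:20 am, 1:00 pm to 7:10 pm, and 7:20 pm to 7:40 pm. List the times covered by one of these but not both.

Merge the first list: 8:10 am-2:10 pm, 3:10 pm-5:50 pm.
A \ B = 8:10 am-9:20 am, 11:20 am-1:00 pm.
B \ A = 2:10 pm-3:10 pm, 5:50 pm-7:10 pm, 7:20 pm-7:40 pm.
Union of the two gives the symmetric difference.

8:10 am-9:20 am, 11:20 am-1:00 pm, 2:10 pm-3:10 pm, 5:50 pm-7:10 pm, 7:20 pm-7:40 pm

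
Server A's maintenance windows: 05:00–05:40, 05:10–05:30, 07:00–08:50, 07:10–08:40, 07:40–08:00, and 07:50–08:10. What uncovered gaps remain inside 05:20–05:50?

The merged coverage is 05:00-05:40, 07:00-08:50.
Gaps within 05:20-05:50: 05:40-05:50.

05:40-05:50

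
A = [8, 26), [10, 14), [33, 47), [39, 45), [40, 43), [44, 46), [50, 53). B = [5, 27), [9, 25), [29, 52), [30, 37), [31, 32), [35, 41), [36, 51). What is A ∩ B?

[8, 26) ∪ [33, 47) ∪ [50, 52)

First set merges to [8, 26), [33, 47), [50, 53).
Second set merges to [5, 27), [29, 52).
[8, 26) overlaps B on [8, 26).
[33, 47) overlaps B on [33, 47).
[50, 53) overlaps B on [50, 52).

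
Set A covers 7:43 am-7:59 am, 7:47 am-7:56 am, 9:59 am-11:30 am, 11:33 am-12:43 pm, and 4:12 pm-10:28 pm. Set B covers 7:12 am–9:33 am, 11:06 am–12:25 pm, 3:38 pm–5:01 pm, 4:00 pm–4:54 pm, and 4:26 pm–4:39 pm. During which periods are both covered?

7:43 am–7:59 am, 11:06 am–11:30 am, 11:33 am–12:25 pm, 4:12 pm–5:01 pm

Merge the first list: 7:43 am–7:59 am, 9:59 am–11:30 am, 11:33 am–12:43 pm, 4:12 pm–10:28 pm.
Merge the second list: 7:12 am–9:33 am, 11:06 am–12:25 pm, 3:38 pm–5:01 pm.
7:43 am–7:59 am overlaps B on 7:43 am–7:59 am.
9:59 am–11:30 am overlaps B on 11:06 am–11:30 am.
11:33 am–12:43 pm overlaps B on 11:33 am–12:25 pm.
4:12 pm–10:28 pm overlaps B on 4:12 pm–5:01 pm.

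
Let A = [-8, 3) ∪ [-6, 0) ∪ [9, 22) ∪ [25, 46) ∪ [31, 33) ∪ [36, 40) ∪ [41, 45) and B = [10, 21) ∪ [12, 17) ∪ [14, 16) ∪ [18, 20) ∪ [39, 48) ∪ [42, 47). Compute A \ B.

[-8, 3) ∪ [9, 10) ∪ [21, 22) ∪ [25, 39)

A, merged: [-8, 3), [9, 22), [25, 46).
B, merged: [10, 21), [39, 48).
[-8, 3) is untouched.
[9, 22) with B removed leaves [9, 10), [21, 22).
[25, 46) with B removed leaves [25, 39).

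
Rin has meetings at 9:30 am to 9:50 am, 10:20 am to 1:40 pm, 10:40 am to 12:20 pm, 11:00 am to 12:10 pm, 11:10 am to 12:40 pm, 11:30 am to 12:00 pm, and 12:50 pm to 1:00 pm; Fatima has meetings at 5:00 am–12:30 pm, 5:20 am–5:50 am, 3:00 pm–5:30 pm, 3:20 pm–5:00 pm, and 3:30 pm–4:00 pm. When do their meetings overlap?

Merge the first list: 9:30 am-9:50 am, 10:20 am-1:40 pm.
Merge the second list: 5:00 am-12:30 pm, 3:00 pm-5:30 pm.
9:30 am-9:50 am meets the second set on 9:30 am-9:50 am.
10:20 am-1:40 pm meets the second set on 10:20 am-12:30 pm.

9:30 am-9:50 am, 10:20 am-12:30 pm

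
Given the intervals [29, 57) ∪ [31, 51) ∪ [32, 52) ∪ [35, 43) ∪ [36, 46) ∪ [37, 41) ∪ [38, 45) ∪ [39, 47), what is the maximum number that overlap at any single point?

Sweep endpoints in order; track running count of active intervals.
Peak of 8 reached at 39.

8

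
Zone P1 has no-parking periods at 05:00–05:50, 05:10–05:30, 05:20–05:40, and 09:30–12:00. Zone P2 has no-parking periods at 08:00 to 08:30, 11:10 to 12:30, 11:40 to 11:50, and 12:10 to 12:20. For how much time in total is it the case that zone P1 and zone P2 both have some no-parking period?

First set merges to 05:00-05:50, 09:30-12:00.
Second set merges to 08:00-08:30, 11:10-12:30.
A ∩ B = 11:10-12:00.
Total: 50 min.

50 min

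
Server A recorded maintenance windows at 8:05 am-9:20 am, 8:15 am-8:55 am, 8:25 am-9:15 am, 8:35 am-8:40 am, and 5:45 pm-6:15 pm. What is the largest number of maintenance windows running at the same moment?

Walk the sorted start/end points keeping a running depth.
The depth first hits 4 at 8:35 am.

4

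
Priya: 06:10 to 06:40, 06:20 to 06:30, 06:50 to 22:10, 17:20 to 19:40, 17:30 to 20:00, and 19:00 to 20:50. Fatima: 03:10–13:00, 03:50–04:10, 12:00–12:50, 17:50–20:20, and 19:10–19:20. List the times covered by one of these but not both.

First set merges to 06:10–06:40, 06:50–22:10.
Second set merges to 03:10–13:00, 17:50–20:20.
Only in the first: 13:00–17:50, 20:20–22:10.
Only in the second: 03:10–06:10, 06:40–06:50.
Together these are the periods covered by exactly one.

03:10–06:10, 06:40–06:50, 13:00–17:50, 20:20–22:10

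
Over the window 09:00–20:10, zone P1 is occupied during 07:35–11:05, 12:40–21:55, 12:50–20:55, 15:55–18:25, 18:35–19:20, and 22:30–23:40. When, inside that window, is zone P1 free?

11:05–12:40

The merged coverage is 07:35–11:05, 12:40–21:55, 22:30–23:40.
Uncovered inside 09:00–20:10: 11:05–12:40.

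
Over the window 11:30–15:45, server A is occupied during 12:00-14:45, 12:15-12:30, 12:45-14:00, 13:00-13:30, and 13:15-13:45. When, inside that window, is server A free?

11:30–12:00, 14:45–15:45

After merging, the occupied span is 12:00–14:45.
Gaps within 11:30–15:45: 11:30–12:00, 14:45–15:45.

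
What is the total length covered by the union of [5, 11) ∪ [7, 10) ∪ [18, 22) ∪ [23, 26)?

13

Merged: [5, 11), [18, 22), [23, 26).
Lengths: 6 + 4 + 3 = 13.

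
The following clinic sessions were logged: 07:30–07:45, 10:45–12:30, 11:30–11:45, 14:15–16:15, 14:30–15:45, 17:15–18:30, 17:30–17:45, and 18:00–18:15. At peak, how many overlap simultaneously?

2

At 11:30, 2 of the intervals are simultaneously active.
No point has more.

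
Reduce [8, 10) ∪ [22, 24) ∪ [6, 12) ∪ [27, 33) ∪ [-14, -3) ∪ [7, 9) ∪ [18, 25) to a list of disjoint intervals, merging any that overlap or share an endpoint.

Sort by start: [-14, -3), [6, 12), [7, 9), [8, 10), [18, 25), [22, 24), [27, 33).
[6, 12) is disjoint → start new block.
[7, 9) overlaps/touches [6, 12) → extend to [6, 12).
[8, 10) overlaps/touches [6, 12) → extend to [6, 12).
[18, 25) is disjoint → start new block.
[22, 24) overlaps/touches [18, 25) → extend to [18, 25).
[27, 33) is disjoint → start new block.

[-14, -3) ∪ [6, 12) ∪ [18, 25) ∪ [27, 33)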